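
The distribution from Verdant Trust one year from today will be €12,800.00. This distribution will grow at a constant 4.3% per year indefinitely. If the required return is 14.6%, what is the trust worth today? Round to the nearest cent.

€124271.84

Growing perpetuity: P = D₁ / (r − g) = €12,800.0000 / (0.146 − 0.043) = €124,271.84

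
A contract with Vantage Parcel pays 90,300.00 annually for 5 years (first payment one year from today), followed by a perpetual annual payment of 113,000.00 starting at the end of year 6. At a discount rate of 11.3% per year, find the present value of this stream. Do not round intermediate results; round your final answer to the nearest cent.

916732.45

PV of 5-year annuity: 90,300.00 × [1 − (1+0.113)^−5] / 0.113 = 331236.11736
Perpetuity value at year 5: 113,000.00 / 0.113 = 1000000.00000
PV of perpetuity: 1000000.00000 / (1+0.113)^5 = 585496.33155
Total PV = 331236.11736 + 585496.33155 = 916732.44890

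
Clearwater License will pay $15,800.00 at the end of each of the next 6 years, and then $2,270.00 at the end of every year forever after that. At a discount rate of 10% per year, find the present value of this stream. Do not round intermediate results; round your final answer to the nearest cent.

$81626.68

PV of 6-year annuity: $15,800.00 × [1 − (1+0.1)^−6] / 0.1 = 68813.11905
Perpetuity value at year 6: $2,270.00 / 0.1 = 22700.00000
PV of perpetuity: 22700.00000 / (1+0.1)^6 = 12813.55821
Total PV = 68813.11905 + 12813.55821 = 81626.67726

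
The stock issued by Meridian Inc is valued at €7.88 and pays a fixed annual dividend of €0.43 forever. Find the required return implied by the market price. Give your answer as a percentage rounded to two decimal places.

P = C/r ⇒ r = C/P = €0.43/€7.88 = 0.054569

5.46%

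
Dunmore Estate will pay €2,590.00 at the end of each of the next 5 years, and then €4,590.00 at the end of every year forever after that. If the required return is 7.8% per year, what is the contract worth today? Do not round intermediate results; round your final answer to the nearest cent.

€50818.46

PV of 5-year annuity: €2,590.00 × [1 − (1+0.078)^−5] / 0.078 = 10395.85973
Perpetuity value at year 5: €4,590.00 / 0.078 = 58846.15385
PV of perpetuity: 58846.15385 / (1+0.078)^5 = 40422.60321
Total PV = 10395.85973 + 40422.60321 = 50818.46294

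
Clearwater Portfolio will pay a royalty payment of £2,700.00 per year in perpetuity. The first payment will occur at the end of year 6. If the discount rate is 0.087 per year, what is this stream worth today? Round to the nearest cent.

£20450.16

Value at end of year 5: C / r = £2,700.00 / 0.087 = £31,034.4828
Discount to today: PV = £31,034.4828 / (1 + 0.087)^5 = £31,034.4828 / 1.517566 = £20,450.16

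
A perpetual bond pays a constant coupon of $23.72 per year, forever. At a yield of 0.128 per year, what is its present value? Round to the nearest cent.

Level perpetuity: PV = C / r = $23.72 / 0.128 = $185.31

$185.31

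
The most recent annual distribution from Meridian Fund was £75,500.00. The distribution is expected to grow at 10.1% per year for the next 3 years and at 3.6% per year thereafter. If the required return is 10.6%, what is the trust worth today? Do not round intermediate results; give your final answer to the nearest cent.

D_1 = 83125.50000
D_2 = 91521.17550
D_3 = 100764.81423
Terminal value at year 3: TV = D_3×(1+g_2)/(r−g_2) = 104392.34754/0.07 = 1491319.25054
P_0 = D_1/(1+r)^1 + D_2/(1+r)^2 + D_3/(1+r)^3 + TV/(1+r)^3
    = 75158.67993 + 74818.90289 + 74480.66192 + 1102313.79645 = 1326772.04119

£1326772.04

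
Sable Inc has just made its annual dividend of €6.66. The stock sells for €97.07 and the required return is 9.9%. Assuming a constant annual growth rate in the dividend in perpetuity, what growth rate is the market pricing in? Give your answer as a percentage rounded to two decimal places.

2.84%

P = D₀(1+g)/(r−g) ⇒ P(r−g) = D₀(1+g) ⇒ g(P+D₀) = P·r − D₀
g = (P·r − D₀)/(P + D₀) = (€97.07×0.099 − €6.66) / (€97.07 + €6.66) = 0.028439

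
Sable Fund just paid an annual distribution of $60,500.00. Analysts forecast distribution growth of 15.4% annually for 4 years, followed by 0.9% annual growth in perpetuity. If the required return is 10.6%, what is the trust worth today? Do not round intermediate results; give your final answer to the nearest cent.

$1015315.98

D_1 = 69817.00000
D_2 = 80568.81800
D_3 = 92976.41597
D_4 = 107294.78403
Terminal value at year 4: TV = D_4×(1+g_2)/(r−g_2) = 108260.43709/0.097 = 1116086.98029
P_0 = D_1/(1+r)^1 + D_2/(1+r)^2 + D_3/(1+r)^3 + D_4/(1+r)^4 + TV/(1+r)^4
    = 63125.67812 + 65865.30972 + 68723.84034 + 71706.43016 + 745894.72193 = 1015315.98027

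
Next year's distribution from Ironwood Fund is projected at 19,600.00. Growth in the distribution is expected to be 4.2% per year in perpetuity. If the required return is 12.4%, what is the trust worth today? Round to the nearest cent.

Growing perpetuity: P = D₁ / (r − g) = 19,600.0000 / (0.124 − 0.042) = 239,024.39

239024.39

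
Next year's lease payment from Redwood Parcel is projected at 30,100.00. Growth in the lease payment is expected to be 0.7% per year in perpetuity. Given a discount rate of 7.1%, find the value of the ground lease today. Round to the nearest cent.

Growing perpetuity: P = D₁ / (r − g) = 30,100.0000 / (0.071 − 0.007) = 470,312.50

470312.50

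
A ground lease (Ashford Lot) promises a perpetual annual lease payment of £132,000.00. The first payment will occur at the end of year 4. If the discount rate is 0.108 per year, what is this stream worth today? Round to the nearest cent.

Value at end of year 3: C / r = £132,000.00 / 0.108 = £1,222,222.2222
Discount to today: PV = £1,222,222.2222 / (1 + 0.108)^3 = £1,222,222.2222 / 1.360252 = £898,526.51

£898526.51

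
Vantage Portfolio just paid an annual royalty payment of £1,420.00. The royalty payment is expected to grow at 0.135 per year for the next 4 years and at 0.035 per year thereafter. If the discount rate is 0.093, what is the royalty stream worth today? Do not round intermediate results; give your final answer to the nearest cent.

D_1 = 1611.70000
D_2 = 1829.27950
D_3 = 2076.23223
D_4 = 2356.52358
Terminal value at year 4: TV = D_4×(1+g_2)/(r−g_2) = 2439.00191/0.058 = 42051.75706
P_0 = D_1/(1+r)^1 + D_2/(1+r)^2 + D_3/(1+r)^3 + D_4/(1+r)^4 + TV/(1+r)^4
    = 1474.56542 + 1531.22758 + 1590.06707 + 1651.16754 + 29464.80009 = 35711.82770

£35711.83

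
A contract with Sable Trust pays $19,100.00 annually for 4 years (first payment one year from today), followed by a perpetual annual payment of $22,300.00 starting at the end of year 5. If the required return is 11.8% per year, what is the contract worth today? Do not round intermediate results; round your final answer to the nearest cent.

$179222.45

PV of 4-year annuity: $19,100.00 × [1 − (1+0.118)^−4] / 0.118 = 58258.58836
Perpetuity value at year 4: $22,300.00 / 0.118 = 188983.05085
PV of perpetuity: 188983.05085 / (1+0.118)^4 = 120963.86130
Total PV = 58258.58836 + 120963.86130 = 179222.44966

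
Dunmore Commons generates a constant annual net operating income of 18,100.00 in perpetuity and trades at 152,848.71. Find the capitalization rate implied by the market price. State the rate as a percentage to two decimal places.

11.84%

P = C/r ⇒ r = C/P = 18,100.00/152,848.71 = 0.118418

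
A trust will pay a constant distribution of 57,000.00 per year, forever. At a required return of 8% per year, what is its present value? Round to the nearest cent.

712500.00

Level perpetuity: PV = C / r = 57,000.00 / 0.08 = 712,500.00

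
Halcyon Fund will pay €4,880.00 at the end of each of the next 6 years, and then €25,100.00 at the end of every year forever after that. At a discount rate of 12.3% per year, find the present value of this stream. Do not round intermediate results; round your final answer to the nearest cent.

€121633.96

PV of 6-year annuity: €4,880.00 × [1 − (1+0.123)^−6] / 0.123 = 19894.34650
Perpetuity value at year 6: €25,100.00 / 0.123 = 204065.04065
PV of perpetuity: 204065.04065 / (1+0.123)^6 = 101739.61093
Total PV = 19894.34650 + 101739.61093 = 121633.95742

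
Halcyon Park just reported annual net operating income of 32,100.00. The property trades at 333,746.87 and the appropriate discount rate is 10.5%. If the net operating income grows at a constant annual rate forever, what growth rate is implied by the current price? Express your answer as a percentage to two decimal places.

P = D₀(1+g)/(r−g) ⇒ P(r−g) = D₀(1+g) ⇒ g(P+D₀) = P·r − D₀
g = (P·r − D₀)/(P + D₀) = (333,746.87×0.105 − 32,100.00) / (333,746.87 + 32,100.00) = 0.008046

0.80%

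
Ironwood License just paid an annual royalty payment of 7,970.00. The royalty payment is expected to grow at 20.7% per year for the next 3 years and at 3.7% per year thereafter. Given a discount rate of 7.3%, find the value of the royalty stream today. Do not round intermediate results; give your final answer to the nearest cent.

D_1 = 9619.79000
D_2 = 11611.08653
D_3 = 14014.58144
Terminal value at year 3: TV = D_3×(1+g_2)/(r−g_2) = 14533.12096/0.036 = 403697.80431
P_0 = D_1/(1+r)^1 + D_2/(1+r)^2 + D_3/(1+r)^3 + TV/(1+r)^3
    = 8965.32153 + 10084.94230 + 11344.38523 + 326781.31901 = 357175.96807

357175.97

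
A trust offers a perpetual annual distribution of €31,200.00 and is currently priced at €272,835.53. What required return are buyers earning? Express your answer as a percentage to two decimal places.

11.44%

P = C/r ⇒ r = C/P = €31,200.00/€272,835.53 = 0.114355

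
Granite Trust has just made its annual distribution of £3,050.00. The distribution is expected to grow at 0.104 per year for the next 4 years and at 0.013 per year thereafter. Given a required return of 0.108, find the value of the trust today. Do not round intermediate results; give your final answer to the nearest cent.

£44145.82

D_1 = 3367.20000
D_2 = 3717.38880
D_3 = 4103.99724
D_4 = 4530.81295
Terminal value at year 4: TV = D_4×(1+g_2)/(r−g_2) = 4589.71352/0.095 = 48312.77385
P_0 = D_1/(1+r)^1 + D_2/(1+r)^2 + D_3/(1+r)^3 + D_4/(1+r)^4 + TV/(1+r)^4
    = 3038.98917 + 3028.01809 + 3017.08662 + 3006.19461 + 32055.52776 = 44145.81624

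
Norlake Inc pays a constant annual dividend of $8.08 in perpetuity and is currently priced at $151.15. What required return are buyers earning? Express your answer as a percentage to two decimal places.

P = C/r ⇒ r = C/P = $8.08/$151.15 = 0.053457

5.35%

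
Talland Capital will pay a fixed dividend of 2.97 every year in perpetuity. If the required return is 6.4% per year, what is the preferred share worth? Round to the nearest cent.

46.41

Level perpetuity: PV = C / r = 2.97 / 0.064 = 46.41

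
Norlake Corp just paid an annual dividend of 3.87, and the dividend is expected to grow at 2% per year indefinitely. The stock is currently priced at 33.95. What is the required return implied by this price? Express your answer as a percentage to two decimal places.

13.63%

D₁ = 3.87 × 1.02 = 3.9474
P = D₁/(r − g) ⇒ r = D₁/P + g = 3.9474/33.95 + 0.02 = 0.116271 + 0.02 = 0.136271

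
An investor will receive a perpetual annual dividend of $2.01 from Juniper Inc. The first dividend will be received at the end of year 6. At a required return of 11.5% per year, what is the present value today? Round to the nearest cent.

$10.14

Value at end of year 5: C / r = $2.01 / 0.115 = $17.4783
Discount to today: PV = $17.4783 / (1 + 0.115)^5 = $17.4783 / 1.723353 = $10.14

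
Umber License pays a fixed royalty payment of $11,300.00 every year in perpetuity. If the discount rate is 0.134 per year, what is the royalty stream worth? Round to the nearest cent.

$84328.36

Level perpetuity: PV = C / r = $11,300.00 / 0.134 = $84,328.36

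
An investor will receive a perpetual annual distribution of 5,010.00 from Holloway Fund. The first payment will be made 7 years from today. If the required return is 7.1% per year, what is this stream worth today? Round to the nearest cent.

Value at end of year 6: C / r = 5,010.00 / 0.071 = 70,563.3803
Discount to today: PV = 70,563.3803 / (1 + 0.071)^6 = 70,563.3803 / 1.509165 = 46,756.56

46756.56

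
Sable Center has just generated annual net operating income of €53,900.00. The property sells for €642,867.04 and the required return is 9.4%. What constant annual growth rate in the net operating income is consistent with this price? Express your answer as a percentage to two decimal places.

P = D₀(1+g)/(r−g) ⇒ P(r−g) = D₀(1+g) ⇒ g(P+D₀) = P·r − D₀
g = (P·r − D₀)/(P + D₀) = (€642,867.04×0.094 − €53,900.00) / (€642,867.04 + €53,900.00) = 0.009371

0.94%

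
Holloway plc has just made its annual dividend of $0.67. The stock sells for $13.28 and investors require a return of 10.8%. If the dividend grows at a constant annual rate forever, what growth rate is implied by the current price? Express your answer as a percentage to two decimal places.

P = D₀(1+g)/(r−g) ⇒ P(r−g) = D₀(1+g) ⇒ g(P+D₀) = P·r − D₀
g = (P·r − D₀)/(P + D₀) = ($13.28×0.108 − $0.67) / ($13.28 + $0.67) = 0.054784

5.48%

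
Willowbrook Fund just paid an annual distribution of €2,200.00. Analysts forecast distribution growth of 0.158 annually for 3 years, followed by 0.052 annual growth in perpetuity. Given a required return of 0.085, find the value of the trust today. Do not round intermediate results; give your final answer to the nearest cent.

D_1 = 2547.60000
D_2 = 2950.12080
D_3 = 3416.23989
Terminal value at year 3: TV = D_3×(1+g_2)/(r−g_2) = 3593.88436/0.033 = 108905.58668
P_0 = D_1/(1+r)^1 + D_2/(1+r)^2 + D_3/(1+r)^3 + TV/(1+r)^3
    = 2348.01843 + 2505.99571 + 2674.60187 + 85263.06578 = 92791.68179

€92791.68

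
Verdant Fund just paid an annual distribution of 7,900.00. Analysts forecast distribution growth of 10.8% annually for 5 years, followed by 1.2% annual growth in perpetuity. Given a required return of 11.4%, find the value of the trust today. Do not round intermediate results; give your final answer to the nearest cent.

D_1 = 8753.20000
D_2 = 9698.54560
D_3 = 10745.98852
D_4 = 11906.55529
D_5 = 13192.46326
Terminal value at year 5: TV = D_5×(1+g_2)/(r−g_2) = 13350.77282/0.102 = 130889.92956
P_0 = D_1/(1+r)^1 + D_2/(1+r)^2 + D_3/(1+r)^3 + D_4/(1+r)^4 + D_5/(1+r)^5 + TV/(1+r)^5
    = 7857.45063 + 7815.13043 + 7773.03816 + 7731.17261 + 7689.53254 + 76292.22480 = 115158.54917

115158.55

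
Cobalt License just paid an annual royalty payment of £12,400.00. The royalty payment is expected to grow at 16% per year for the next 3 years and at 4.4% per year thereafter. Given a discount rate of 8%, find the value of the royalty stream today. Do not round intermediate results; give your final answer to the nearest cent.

D_1 = 14384.00000
D_2 = 16685.44000
D_3 = 19355.11040
Terminal value at year 3: TV = D_3×(1+g_2)/(r−g_2) = 20206.73526/0.036 = 561298.20160
P_0 = D_1/(1+r)^1 + D_2/(1+r)^2 + D_3/(1+r)^3 + TV/(1+r)^3
    = 13318.51852 + 14305.07545 + 15364.71066 + 445576.60926 = 488564.91389

£488564.91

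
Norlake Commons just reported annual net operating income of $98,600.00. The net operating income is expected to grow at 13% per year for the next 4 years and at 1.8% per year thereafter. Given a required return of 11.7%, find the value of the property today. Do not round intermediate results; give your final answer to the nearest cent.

D_1 = 111418.00000
D_2 = 125902.34000
D_3 = 142269.64420
D_4 = 160764.69795
Terminal value at year 4: TV = D_4×(1+g_2)/(r−g_2) = 163658.46251/0.099 = 1653115.78292
P_0 = D_1/(1+r)^1 + D_2/(1+r)^2 + D_3/(1+r)^3 + D_4/(1+r)^4 + TV/(1+r)^4
    = 99747.53805 + 100908.43151 + 102082.83581 + 103270.90821 + 1061917.01573 = 1467926.72931

$1467926.73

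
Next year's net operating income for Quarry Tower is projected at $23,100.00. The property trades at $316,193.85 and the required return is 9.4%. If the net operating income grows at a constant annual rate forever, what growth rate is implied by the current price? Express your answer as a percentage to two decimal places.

2.09%

P = D₁/(r−g) ⇒ g = r − D₁/P = 0.094 − $23,100.00/$316,193.85 = 0.020944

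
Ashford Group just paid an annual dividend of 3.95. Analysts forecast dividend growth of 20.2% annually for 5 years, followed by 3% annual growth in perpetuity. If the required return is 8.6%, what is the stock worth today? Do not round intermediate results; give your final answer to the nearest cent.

147.73

D_1 = 4.74790
D_2 = 5.70698
D_3 = 6.85978
D_4 = 8.24546
D_5 = 9.91104
Terminal value at year 5: TV = D_5×(1+g_2)/(r−g_2) = 10.20838/0.056 = 182.29243
P_0 = D_1/(1+r)^1 + D_2/(1+r)^2 + D_3/(1+r)^3 + D_4/(1+r)^4 + D_5/(1+r)^5 + TV/(1+r)^5
    = 4.37192 + 4.83890 + 5.35576 + 5.92783 + 6.56100 + 120.67561 = 147.73102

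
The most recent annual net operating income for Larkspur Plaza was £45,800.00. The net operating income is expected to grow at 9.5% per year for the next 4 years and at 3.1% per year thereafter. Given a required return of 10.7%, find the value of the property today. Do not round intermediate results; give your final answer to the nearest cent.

£773096.41

D_1 = 50151.00000
D_2 = 54915.34500
D_3 = 60132.30277
D_4 = 65844.87154
Terminal value at year 4: TV = D_4×(1+g_2)/(r−g_2) = 67886.06256/0.076 = 893237.66521
P_0 = D_1/(1+r)^1 + D_2/(1+r)^2 + D_3/(1+r)^3 + D_4/(1+r)^4 + TV/(1+r)^4
    = 45303.52304 + 44812.42793 + 44326.65636 + 43846.15060 + 594807.64824 = 773096.40617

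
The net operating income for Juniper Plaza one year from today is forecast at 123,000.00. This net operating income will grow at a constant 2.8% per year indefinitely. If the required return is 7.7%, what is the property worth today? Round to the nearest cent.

Growing perpetuity: P = D₁ / (r − g) = 123,000.0000 / (0.077 − 0.028) = 2,510,204.08

2510204.08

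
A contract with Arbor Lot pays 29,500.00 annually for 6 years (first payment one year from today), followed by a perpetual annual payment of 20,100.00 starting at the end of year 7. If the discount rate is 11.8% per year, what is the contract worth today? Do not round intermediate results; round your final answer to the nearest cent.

209206.12

PV of 6-year annuity: 29,500.00 × [1 − (1+0.118)^−6] / 0.118 = 121976.64996
Perpetuity value at year 6: 20,100.00 / 0.118 = 170338.98305
PV of perpetuity: 170338.98305 / (1+0.118)^6 = 87229.46901
Total PV = 121976.64996 + 87229.46901 = 209206.11897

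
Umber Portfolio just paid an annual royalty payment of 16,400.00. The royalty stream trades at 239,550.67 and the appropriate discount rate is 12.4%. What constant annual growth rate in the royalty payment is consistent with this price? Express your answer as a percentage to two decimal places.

5.20%

P = D₀(1+g)/(r−g) ⇒ P(r−g) = D₀(1+g) ⇒ g(P+D₀) = P·r − D₀
g = (P·r − D₀)/(P + D₀) = (239,550.67×0.124 − 16,400.00) / (239,550.67 + 16,400.00) = 0.051980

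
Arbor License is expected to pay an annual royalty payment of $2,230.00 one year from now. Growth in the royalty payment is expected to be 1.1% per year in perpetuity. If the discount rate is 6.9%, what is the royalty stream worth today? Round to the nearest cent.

$38448.28

Growing perpetuity: P = D₁ / (r − g) = $2,230.0000 / (0.069 − 0.011) = $38,448.28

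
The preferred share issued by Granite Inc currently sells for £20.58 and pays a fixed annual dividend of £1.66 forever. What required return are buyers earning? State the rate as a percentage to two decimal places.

8.07%

P = C/r ⇒ r = C/P = £1.66/£20.58 = 0.080661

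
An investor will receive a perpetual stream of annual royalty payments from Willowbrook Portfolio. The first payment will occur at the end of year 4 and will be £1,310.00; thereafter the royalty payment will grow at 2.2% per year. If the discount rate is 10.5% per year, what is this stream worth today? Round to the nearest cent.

£11697.86

Value at end of year 3: C₁ / (r − g) = £1,310.00 / (0.105 − 0.022) = £15,783.1325
Discount to today: PV = £15,783.1325 / (1 + 0.105)^3 = £15,783.1325 / 1.349233 = £11,697.86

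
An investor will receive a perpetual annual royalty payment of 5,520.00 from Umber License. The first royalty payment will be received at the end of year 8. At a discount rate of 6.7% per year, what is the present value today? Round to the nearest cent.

Value at end of year 7: C / r = 5,520.00 / 0.067 = 82,388.0597
Discount to today: PV = 82,388.0597 / (1 + 0.067)^7 = 82,388.0597 / 1.574530 = 52,325.49

52325.49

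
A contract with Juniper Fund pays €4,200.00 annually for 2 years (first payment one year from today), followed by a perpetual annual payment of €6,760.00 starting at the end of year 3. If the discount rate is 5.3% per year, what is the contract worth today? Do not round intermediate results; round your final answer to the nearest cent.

PV of 2-year annuity: €4,200.00 × [1 − (1+0.053)^−2] / 0.053 = 7776.45203
Perpetuity value at year 2: €6,760.00 / 0.053 = 127547.16981
PV of perpetuity: 127547.16981 / (1+0.053)^2 = 115030.78511
Total PV = 7776.45203 + 115030.78511 = 122807.23714

€122807.24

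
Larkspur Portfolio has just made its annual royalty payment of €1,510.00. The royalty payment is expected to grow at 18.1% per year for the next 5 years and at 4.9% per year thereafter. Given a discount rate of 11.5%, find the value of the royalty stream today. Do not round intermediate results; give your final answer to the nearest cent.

€40996.46

D_1 = 1783.31000
D_2 = 2106.08911
D_3 = 2487.29124
D_4 = 2937.49095
D_5 = 3469.17682
Terminal value at year 5: TV = D_5×(1+g_2)/(r−g_2) = 3639.16648/0.066 = 55138.88606
P_0 = D_1/(1+r)^1 + D_2/(1+r)^2 + D_3/(1+r)^3 + D_4/(1+r)^4 + D_5/(1+r)^5 + TV/(1+r)^5
    = 1599.38117 + 1694.05306 + 1794.32884 + 1900.54024 + 2013.03858 + 31995.11320 = 40996.45508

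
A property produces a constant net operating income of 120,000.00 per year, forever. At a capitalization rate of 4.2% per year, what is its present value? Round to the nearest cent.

2857142.86

Level perpetuity: PV = C / r = 120,000.00 / 0.042 = 2,857,142.86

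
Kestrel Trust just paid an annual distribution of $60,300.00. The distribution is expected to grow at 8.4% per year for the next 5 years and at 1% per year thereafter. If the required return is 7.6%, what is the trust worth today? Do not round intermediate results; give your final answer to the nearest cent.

D_1 = 65365.20000
D_2 = 70855.87680
D_3 = 76807.77045
D_4 = 83259.62317
D_5 = 90253.43152
Terminal value at year 5: TV = D_5×(1+g_2)/(r−g_2) = 91155.96583/0.066 = 1381150.99743
P_0 = D_1/(1+r)^1 + D_2/(1+r)^2 + D_3/(1+r)^3 + D_4/(1+r)^4 + D_5/(1+r)^5 + TV/(1+r)^5
    = 60748.32714 + 61199.98756 + 61655.00606 + 62113.40759 + 62575.21731 + 957590.44673 = 1265882.39239

$1265882.39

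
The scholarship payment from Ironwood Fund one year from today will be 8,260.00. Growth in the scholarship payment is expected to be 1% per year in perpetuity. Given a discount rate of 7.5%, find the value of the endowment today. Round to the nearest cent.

127076.92

Growing perpetuity: P = D₁ / (r − g) = 8,260.0000 / (0.075 − 0.01) = 127,076.92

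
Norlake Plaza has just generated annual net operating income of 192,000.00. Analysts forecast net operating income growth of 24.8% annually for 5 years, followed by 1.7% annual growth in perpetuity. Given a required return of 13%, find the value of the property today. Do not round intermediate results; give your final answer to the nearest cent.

D_1 = 239616.00000
D_2 = 299040.76800
D_3 = 373202.87846
D_4 = 465757.19232
D_5 = 581264.97602
Terminal value at year 5: TV = D_5×(1+g_2)/(r−g_2) = 591146.48061/0.113 = 5231384.78417
P_0 = D_1/(1+r)^1 + D_2/(1+r)^2 + D_3/(1+r)^3 + D_4/(1+r)^4 + D_5/(1+r)^5 + TV/(1+r)^5
    = 212049.55752 + 234192.78565 + 258648.31548 + 285657.60860 + 315487.34118 + 2839386.07065 = 4145421.67909

4145421.68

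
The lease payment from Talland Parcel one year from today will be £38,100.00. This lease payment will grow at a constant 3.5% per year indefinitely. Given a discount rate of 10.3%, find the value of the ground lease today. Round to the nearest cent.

£560294.12

Growing perpetuity: P = D₁ / (r − g) = £38,100.0000 / (0.103 − 0.035) = £560,294.12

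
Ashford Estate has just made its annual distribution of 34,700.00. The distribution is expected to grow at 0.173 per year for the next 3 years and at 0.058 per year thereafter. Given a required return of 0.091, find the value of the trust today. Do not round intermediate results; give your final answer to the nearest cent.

D_1 = 40703.10000
D_2 = 47744.73630
D_3 = 56004.57568
Terminal value at year 3: TV = D_3×(1+g_2)/(r−g_2) = 59252.84107/0.033 = 1795540.63846
P_0 = D_1/(1+r)^1 + D_2/(1+r)^2 + D_3/(1+r)^3 + TV/(1+r)^3
    = 37308.06599 + 40112.15528 + 43127.00105 + 1382677.79121 = 1503225.01354

1503225.01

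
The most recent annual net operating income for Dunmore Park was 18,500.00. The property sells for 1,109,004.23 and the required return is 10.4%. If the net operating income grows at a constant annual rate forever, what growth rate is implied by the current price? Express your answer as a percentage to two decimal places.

P = D₀(1+g)/(r−g) ⇒ P(r−g) = D₀(1+g) ⇒ g(P+D₀) = P·r − D₀
g = (P·r − D₀)/(P + D₀) = (1,109,004.23×0.104 − 18,500.00) / (1,109,004.23 + 18,500.00) = 0.085886

8.59%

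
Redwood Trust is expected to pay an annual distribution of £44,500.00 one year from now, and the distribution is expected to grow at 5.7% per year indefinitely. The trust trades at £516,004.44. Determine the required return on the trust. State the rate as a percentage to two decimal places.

P = D₁/(r − g) ⇒ r = D₁/P + g = £44,500.0000/£516,004.44 + 0.057 = 0.086240 + 0.057 = 0.143240

14.32%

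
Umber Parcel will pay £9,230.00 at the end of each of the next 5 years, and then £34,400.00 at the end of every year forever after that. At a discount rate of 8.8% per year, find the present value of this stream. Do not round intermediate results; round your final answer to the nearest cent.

PV of 5-year annuity: £9,230.00 × [1 − (1+0.088)^−5] / 0.088 = 36088.56342
Perpetuity value at year 5: £34,400.00 / 0.088 = 390909.09091
PV of perpetuity: 390909.09091 / (1+0.088)^5 = 256407.83613
Total PV = 36088.56342 + 256407.83613 = 292496.39955

£292496.40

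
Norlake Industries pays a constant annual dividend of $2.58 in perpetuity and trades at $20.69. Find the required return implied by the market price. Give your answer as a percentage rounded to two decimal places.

12.47%

P = C/r ⇒ r = C/P = $2.58/$20.69 = 0.124698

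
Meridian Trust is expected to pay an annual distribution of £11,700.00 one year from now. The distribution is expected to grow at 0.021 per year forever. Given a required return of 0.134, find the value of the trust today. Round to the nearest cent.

£103539.82

Growing perpetuity: P = D₁ / (r − g) = £11,700.0000 / (0.134 − 0.021) = £103,539.82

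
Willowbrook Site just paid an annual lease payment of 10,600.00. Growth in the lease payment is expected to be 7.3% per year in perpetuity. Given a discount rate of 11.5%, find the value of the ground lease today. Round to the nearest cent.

D₁ = D₀ × (1 + g) = 10,600.00 × 1.073 = 11,373.8000
Growing perpetuity: P = D₁ / (r − g) = 11,373.8000 / (0.115 − 0.073) = 270,804.76

270804.76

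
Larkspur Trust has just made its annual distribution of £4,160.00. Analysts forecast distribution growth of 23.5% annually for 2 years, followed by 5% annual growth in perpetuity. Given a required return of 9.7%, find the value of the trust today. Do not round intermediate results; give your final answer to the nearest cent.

D_1 = 5137.60000
D_2 = 6344.93600
Terminal value at year 2: TV = D_2×(1+g_2)/(r−g_2) = 6662.18280/0.047 = 141748.57021
P_0 = D_1/(1+r)^1 + D_2/(1+r)^2 + TV/(1+r)^2
    = 4683.31814 + 5272.46846 + 117789.18906 = 127744.97566

£127744.98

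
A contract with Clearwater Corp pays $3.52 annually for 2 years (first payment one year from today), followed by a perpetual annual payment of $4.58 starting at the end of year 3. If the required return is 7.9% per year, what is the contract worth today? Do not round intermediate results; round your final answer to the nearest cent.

$56.08

PV of 2-year annuity: $3.52 × [1 − (1+0.079)^−2] / 0.079 = 6.28571
Perpetuity value at year 2: $4.58 / 0.079 = 57.97468
PV of perpetuity: 57.97468 / (1+0.079)^2 = 49.79612
Total PV = 6.28571 + 49.79612 = 56.08183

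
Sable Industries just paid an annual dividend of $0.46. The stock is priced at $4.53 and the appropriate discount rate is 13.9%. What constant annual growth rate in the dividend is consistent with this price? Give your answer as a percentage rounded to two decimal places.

3.40%

P = D₀(1+g)/(r−g) ⇒ P(r−g) = D₀(1+g) ⇒ g(P+D₀) = P·r − D₀
g = (P·r − D₀)/(P + D₀) = ($4.53×0.139 − $0.46) / ($4.53 + $0.46) = 0.034002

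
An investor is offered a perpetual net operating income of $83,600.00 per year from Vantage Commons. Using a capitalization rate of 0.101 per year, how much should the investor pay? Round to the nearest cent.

Level perpetuity: PV = C / r = $83,600.00 / 0.101 = $827,722.77

$827722.77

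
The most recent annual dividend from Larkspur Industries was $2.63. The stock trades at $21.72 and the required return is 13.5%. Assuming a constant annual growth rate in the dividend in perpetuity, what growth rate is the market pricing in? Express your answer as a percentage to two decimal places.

P = D₀(1+g)/(r−g) ⇒ P(r−g) = D₀(1+g) ⇒ g(P+D₀) = P·r − D₀
g = (P·r − D₀)/(P + D₀) = ($21.72×0.135 − $2.63) / ($21.72 + $2.63) = 0.012411

1.24%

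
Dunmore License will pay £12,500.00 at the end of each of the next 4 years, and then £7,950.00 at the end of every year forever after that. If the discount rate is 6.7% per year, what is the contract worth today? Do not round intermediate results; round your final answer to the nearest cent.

PV of 4-year annuity: £12,500.00 × [1 − (1+0.067)^−4] / 0.067 = 42628.47856
Perpetuity value at year 4: £7,950.00 / 0.067 = 118656.71642
PV of perpetuity: 118656.71642 / (1+0.067)^4 = 91545.00406
Total PV = 42628.47856 + 91545.00406 = 134173.48261

£134173.48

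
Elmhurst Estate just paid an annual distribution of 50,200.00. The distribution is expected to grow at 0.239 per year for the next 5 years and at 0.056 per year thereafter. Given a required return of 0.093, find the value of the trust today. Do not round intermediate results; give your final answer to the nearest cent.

3053161.37

D_1 = 62197.80000
D_2 = 77063.07420
D_3 = 95481.14893
D_4 = 118301.14353
D_5 = 146575.11683
Terminal value at year 5: TV = D_5×(1+g_2)/(r−g_2) = 154783.32338/0.037 = 4183333.06419
P_0 = D_1/(1+r)^1 + D_2/(1+r)^2 + D_3/(1+r)^3 + D_4/(1+r)^4 + D_5/(1+r)^5 + TV/(1+r)^5
    = 56905.58097 + 64506.87541 + 73123.53031 + 82891.17480 + 93963.55497 + 2681770.64984 = 3053161.36629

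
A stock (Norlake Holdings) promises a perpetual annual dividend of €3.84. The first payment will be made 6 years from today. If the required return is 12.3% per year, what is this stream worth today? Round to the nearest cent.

Value at end of year 5: C / r = €3.84 / 0.123 = €31.2195
Discount to today: PV = €31.2195 / (1 + 0.123)^5 = €31.2195 / 1.786071 = €17.48

€17.48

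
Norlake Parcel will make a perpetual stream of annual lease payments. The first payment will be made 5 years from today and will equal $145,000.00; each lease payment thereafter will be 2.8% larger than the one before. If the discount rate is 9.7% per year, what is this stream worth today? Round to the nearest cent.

Value at end of year 4: C₁ / (r − g) = $145,000.00 / (0.097 − 0.028) = $2,101,449.2754
Discount to today: PV = $2,101,449.2754 / (1 + 0.097)^4 = $2,101,449.2754 / 1.448193 = $1,451,083.49

$1451083.49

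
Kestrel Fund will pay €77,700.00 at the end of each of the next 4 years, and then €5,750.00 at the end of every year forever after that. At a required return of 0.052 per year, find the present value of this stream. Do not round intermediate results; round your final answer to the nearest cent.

€364527.21

PV of 4-year annuity: €77,700.00 × [1 − (1+0.052)^−4] / 0.052 = 274245.13735
Perpetuity value at year 4: €5,750.00 / 0.052 = 110576.92308
PV of perpetuity: 110576.92308 / (1+0.052)^4 = 90282.07701
Total PV = 274245.13735 + 90282.07701 = 364527.21435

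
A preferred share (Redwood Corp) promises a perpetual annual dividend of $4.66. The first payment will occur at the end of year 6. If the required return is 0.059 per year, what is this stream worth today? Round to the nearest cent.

Value at end of year 5: C / r = $4.66 / 0.059 = $78.9831
Discount to today: PV = $78.9831 / (1 + 0.059)^5 = $78.9831 / 1.331925 = $59.30

$59.30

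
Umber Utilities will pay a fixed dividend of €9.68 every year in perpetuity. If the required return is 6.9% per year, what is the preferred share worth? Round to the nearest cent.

Level perpetuity: PV = C / r = €9.68 / 0.069 = €140.29

€140.29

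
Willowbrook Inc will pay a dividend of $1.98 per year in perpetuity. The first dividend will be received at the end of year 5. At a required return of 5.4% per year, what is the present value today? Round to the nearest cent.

$29.71

Value at end of year 4: C / r = $1.98 / 0.054 = $36.6667
Discount to today: PV = $36.6667 / (1 + 0.054)^4 = $36.6667 / 1.234134 = $29.71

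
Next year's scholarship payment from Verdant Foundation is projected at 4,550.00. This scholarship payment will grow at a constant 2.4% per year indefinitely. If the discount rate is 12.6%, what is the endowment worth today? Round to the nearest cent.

44607.84

Growing perpetuity: P = D₁ / (r − g) = 4,550.0000 / (0.126 − 0.024) = 44,607.84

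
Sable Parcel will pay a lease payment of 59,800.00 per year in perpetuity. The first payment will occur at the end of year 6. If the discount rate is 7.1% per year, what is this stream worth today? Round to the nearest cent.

597716.83

Value at end of year 5: C / r = 59,800.00 / 0.071 = 842,253.5211
Discount to today: PV = 842,253.5211 / (1 + 0.071)^5 = 842,253.5211 / 1.409118 = 597,716.83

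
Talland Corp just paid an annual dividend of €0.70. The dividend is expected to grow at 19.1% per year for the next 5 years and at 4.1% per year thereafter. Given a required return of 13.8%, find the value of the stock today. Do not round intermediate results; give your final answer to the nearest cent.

D_1 = 0.83370
D_2 = 0.99294
D_3 = 1.18259
D_4 = 1.40846
D_5 = 1.67748
Terminal value at year 5: TV = D_5×(1+g_2)/(r−g_2) = 1.74625/0.097 = 18.00263
P_0 = D_1/(1+r)^1 + D_2/(1+r)^2 + D_3/(1+r)^3 + D_4/(1+r)^4 + D_5/(1+r)^5 + TV/(1+r)^5
    = 0.73260 + 0.76672 + 0.80243 + 0.83980 + 0.87891 + 9.43245 = 13.45291

€13.45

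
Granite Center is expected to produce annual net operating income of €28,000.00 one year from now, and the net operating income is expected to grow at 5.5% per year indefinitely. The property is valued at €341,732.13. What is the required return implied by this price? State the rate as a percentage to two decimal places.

13.69%

P = D₁/(r − g) ⇒ r = D₁/P + g = €28,000.0000/€341,732.13 + 0.055 = 0.081936 + 0.055 = 0.136936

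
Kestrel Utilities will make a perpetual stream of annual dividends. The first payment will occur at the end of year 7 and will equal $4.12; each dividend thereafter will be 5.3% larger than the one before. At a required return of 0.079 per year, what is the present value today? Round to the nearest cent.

$100.41

Value at end of year 6: C₁ / (r − g) = $4.12 / (0.079 − 0.053) = $158.4615
Discount to today: PV = $158.4615 / (1 + 0.079)^6 = $158.4615 / 1.578079 = $100.41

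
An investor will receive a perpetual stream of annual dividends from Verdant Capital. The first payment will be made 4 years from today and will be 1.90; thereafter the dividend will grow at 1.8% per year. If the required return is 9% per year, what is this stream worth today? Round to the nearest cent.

20.38

Value at end of year 3: C₁ / (r − g) = 1.90 / (0.09 − 0.018) = 26.3889
Discount to today: PV = 26.3889 / (1 + 0.09)^3 = 26.3889 / 1.295029 = 20.38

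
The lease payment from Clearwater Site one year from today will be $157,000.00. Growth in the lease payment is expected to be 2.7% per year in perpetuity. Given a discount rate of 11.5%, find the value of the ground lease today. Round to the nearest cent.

Growing perpetuity: P = D₁ / (r − g) = $157,000.0000 / (0.115 − 0.027) = $1,784,090.91

$1784090.91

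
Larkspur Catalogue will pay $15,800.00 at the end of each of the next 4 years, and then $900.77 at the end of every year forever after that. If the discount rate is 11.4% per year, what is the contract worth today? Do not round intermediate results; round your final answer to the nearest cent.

PV of 4-year annuity: $15,800.00 × [1 − (1+0.114)^−4] / 0.114 = 48602.92291
Perpetuity value at year 4: $900.77 / 0.114 = 7901.49123
PV of perpetuity: 7901.49123 / (1+0.114)^4 = 5130.60168
Total PV = 48602.92291 + 5130.60168 = 53733.52459

$53733.52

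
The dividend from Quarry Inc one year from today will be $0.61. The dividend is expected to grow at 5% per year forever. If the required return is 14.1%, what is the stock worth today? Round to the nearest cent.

$6.70

Growing perpetuity: P = D₁ / (r − g) = $0.6100 / (0.141 − 0.05) = $6.70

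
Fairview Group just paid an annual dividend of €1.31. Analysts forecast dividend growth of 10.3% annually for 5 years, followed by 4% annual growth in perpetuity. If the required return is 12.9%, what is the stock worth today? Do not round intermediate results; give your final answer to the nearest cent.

D_1 = 1.44493
D_2 = 1.59376
D_3 = 1.75791
D_4 = 1.93898
D_5 = 2.13870
Terminal value at year 5: TV = D_5×(1+g_2)/(r−g_2) = 2.22424/0.089 = 24.99149
P_0 = D_1/(1+r)^1 + D_2/(1+r)^2 + D_3/(1+r)^3 + D_4/(1+r)^4 + D_5/(1+r)^5 + TV/(1+r)^5
    = 1.27983 + 1.25036 + 1.22156 + 1.19343 + 1.16595 + 13.62456 = 19.73569

€19.74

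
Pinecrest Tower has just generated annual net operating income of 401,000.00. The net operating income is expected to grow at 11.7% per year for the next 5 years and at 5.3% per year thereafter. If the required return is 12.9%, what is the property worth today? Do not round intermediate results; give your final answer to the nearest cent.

7208869.01

D_1 = 447917.00000
D_2 = 500323.28900
D_3 = 558861.11381
D_4 = 624247.86413
D_5 = 697284.86423
Terminal value at year 5: TV = D_5×(1+g_2)/(r−g_2) = 734240.96204/0.076 = 9661065.28995
P_0 = D_1/(1+r)^1 + D_2/(1+r)^2 + D_3/(1+r)^3 + D_4/(1+r)^4 + D_5/(1+r)^5 + TV/(1+r)^5
    = 396737.82108 + 392520.94433 + 388348.88823 + 384221.17640 + 380137.33750 + 5266902.84723 = 7208869.01477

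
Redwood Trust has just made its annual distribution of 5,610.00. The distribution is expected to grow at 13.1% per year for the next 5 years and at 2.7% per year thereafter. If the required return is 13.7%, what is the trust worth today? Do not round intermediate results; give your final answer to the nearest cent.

D_1 = 6344.91000
D_2 = 7176.09321
D_3 = 8116.16142
D_4 = 9179.37857
D_5 = 10381.87716
Terminal value at year 5: TV = D_5×(1+g_2)/(r−g_2) = 10662.18784/0.11 = 96928.98038
P_0 = D_1/(1+r)^1 + D_2/(1+r)^2 + D_3/(1+r)^3 + D_4/(1+r)^4 + D_5/(1+r)^5 + TV/(1+r)^5
    = 5580.39578 + 5550.94778 + 5521.65518 + 5492.51716 + 5463.53290 + 51009.52987 = 78618.57866

78618.58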